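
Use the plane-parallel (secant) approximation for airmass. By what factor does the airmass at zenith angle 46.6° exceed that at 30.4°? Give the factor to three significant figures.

1.26

X(46.6°)/X(30.4°) = sec 46.6° / sec 30.4° = cos 30.4° / cos 46.6° = 0.8625/0.6871 = 1.2553.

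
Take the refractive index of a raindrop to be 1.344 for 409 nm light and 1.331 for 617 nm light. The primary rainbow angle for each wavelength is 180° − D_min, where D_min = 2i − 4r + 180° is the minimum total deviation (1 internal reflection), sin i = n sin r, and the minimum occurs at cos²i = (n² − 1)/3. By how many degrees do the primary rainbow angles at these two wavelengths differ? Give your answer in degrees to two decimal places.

1.86°

At 409 nm (n = 1.344): cos²i = 0.26878 → i = 58.772°, r = 39.512°, D_min = 139.495°, rainbow angle = 40.505°.
At 617 nm (n = 1.331): cos²i = 0.25719 → i = 59.527°, r = 40.356°, D_min = 137.630°, rainbow angle = 42.370°.
Angular width = |40.505° − 42.370°| = 1.865°.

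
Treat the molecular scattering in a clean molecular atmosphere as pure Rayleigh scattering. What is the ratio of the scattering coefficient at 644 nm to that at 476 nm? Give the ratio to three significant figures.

0.298

Rayleigh scattering ∝ λ⁻⁴, so the ratio of coefficients is the inverse fourth power of the wavelength ratio.
σ(644)/σ(476) = (476/644)⁴ = (0.7391)⁴ = 0.2985.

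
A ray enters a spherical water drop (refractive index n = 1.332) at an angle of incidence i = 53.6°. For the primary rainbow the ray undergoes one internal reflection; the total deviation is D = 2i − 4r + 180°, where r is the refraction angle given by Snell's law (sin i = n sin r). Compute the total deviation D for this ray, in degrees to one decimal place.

sin r = sin 53.6° / 1.332 = 0.8049/1.332 = 0.6043; r = 37.18°.
D = 2·53.6° − 4·37.18° + 180° = 107.20° − 148.71° + 180° = 138.49°.

138.5°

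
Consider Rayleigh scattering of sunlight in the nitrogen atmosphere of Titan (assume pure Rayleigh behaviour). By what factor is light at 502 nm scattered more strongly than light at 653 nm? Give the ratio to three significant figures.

2.86

Rayleigh scattering ∝ λ⁻⁴, so the ratio of coefficients is the inverse fourth power of the wavelength ratio.
σ(502)/σ(653) = (653/502)⁴ = (1.3008)⁴ = 2.863.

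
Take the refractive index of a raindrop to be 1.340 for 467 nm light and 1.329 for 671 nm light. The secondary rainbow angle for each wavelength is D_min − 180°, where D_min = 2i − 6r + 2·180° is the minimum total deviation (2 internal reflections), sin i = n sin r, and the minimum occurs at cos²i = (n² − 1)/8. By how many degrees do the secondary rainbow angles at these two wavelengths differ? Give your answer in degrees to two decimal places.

At 467 nm (n = 1.340): cos²i = 0.09945 → i = 71.618°, r = 45.088°, D_min = 232.709°, rainbow angle = 52.709°.
At 671 nm (n = 1.329): cos²i = 0.09578 → i = 71.972°, r = 45.685°, D_min = 229.837°, rainbow angle = 49.837°.
Angular width = |52.709° − 49.837°| = 2.872°.

2.87°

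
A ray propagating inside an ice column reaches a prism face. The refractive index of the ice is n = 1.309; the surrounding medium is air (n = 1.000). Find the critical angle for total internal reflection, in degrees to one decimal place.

sin θ_c = n_air / n = 1.000 / 1.309 = 0.7639.
θ_c = arcsin(0.7639) = 49.81°.

49.8°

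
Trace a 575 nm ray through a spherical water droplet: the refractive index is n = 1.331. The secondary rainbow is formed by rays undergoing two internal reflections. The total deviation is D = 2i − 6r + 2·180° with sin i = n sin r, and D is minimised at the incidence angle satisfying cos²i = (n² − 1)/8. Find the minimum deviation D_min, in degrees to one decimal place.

230.4°

cos²i = (1.77156 − 1)/8 = 0.09645; i = arccos(0.31056) = 71.907°.
sin r = sin 71.907°/1.331 = 0.71417; r = 45.575°.
D_min = 2·71.907° − 6·45.575° + 360° = 230.365°.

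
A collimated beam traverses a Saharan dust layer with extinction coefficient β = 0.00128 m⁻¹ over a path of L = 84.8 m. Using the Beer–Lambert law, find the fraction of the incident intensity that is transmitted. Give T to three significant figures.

0.897

τ = β·L = 0.00128 × 84.8 = 0.1085.
T = exp(−0.1085) = 0.8971.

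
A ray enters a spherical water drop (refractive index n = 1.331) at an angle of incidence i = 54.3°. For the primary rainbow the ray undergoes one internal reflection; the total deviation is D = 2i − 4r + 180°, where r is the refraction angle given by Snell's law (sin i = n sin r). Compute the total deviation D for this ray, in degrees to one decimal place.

sin r = sin 54.3° / 1.331 = 0.8121/1.331 = 0.6101; r = 37.60°.
D = 2·54.3° − 4·37.60° + 180° = 108.60° − 150.40° + 180° = 138.20°.

138.2°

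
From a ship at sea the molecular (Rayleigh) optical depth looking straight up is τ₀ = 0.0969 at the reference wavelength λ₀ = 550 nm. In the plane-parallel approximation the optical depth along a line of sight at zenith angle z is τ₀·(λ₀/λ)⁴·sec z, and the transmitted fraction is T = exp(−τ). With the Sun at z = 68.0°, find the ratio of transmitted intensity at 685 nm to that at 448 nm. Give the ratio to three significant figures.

Airmass: sec 68.0° = 2.6695.
τ(685 nm) = 0.0969 × (550/685)⁴ × 2.6695 = 0.0969 × 0.4156 × 2.6695 = 0.1075.
τ(448 nm) = 0.0969 × (550/448)⁴ × 2.6695 = 0.0969 × 2.2716 × 2.6695 = 0.5876.
T(685)/T(448) = exp(τ_B − τ_A) = exp(0.4801) = 1.6162.

1.62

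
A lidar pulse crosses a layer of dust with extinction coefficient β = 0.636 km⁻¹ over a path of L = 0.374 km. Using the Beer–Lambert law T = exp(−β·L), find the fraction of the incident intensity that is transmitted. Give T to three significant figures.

τ = β·L = 0.636 × 0.374 = 0.2379.
T = exp(−0.2379) = 0.7883.

0.788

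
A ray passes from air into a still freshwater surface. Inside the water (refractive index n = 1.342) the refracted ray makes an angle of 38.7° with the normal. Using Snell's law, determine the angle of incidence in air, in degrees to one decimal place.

57.0°

Snell: sin θ_i = n · sin θ_r = 1.342 × sin 38.7° = 1.342 × 0.6252 = 0.8391.
θ_i = arcsin(0.8391) = 57.04°.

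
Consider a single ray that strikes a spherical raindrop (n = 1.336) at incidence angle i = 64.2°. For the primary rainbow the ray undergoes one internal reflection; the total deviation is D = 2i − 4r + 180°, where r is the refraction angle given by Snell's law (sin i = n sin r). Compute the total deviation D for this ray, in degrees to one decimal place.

sin r = sin 64.2° / 1.336 = 0.9003/1.336 = 0.6739; r = 42.37°.
D = 2·64.2° − 4·42.37° + 180° = 128.40° − 169.47° + 180° = 138.93°.

138.9°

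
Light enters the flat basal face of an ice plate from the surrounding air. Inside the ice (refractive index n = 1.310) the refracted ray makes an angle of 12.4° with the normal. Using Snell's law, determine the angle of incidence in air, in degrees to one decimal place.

16.3°

Snell: sin θ_i = n · sin θ_r = 1.310 × sin 12.4° = 1.310 × 0.2147 = 0.2813.
θ_i = arcsin(0.2813) = 16.34°.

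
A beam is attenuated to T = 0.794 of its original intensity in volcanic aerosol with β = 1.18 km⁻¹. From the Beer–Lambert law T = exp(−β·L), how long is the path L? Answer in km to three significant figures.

Beer–Lambert: T = exp(−βL) ⇒ L = −ln(T)/β = −ln(0.794)/1.18 = 0.2307/1.18 = 0.1955 km.

0.195 km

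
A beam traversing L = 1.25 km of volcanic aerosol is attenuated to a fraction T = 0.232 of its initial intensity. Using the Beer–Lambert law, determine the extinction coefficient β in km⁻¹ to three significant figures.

Beer–Lambert: T = exp(−βL) ⇒ β = −ln(T)/L = −ln(0.232)/1.25 = 1.4610/1.25 = 1.169 km⁻¹.

1.17 km⁻¹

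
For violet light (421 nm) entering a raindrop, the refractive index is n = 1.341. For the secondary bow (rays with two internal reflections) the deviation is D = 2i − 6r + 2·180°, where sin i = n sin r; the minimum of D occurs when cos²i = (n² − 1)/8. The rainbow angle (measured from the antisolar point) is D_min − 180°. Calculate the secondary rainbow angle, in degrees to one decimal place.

53.0°

cos²i = (1.79828 − 1)/8 = 0.09979; i = arccos(0.31589) = 71.586°.
sin r = sin 71.586°/1.341 = 0.70753; r = 45.034°.
D_min = 2·71.586° − 6·45.034° + 360° = 232.966°.
Rainbow angle = D_min − 180° = 52.966°.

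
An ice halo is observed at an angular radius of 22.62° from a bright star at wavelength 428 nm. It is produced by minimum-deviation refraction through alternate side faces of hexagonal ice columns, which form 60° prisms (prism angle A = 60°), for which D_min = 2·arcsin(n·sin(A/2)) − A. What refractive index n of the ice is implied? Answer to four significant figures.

1.320

Rearranging: n = sin((D_min + A)/2) / sin(A/2).
(D_min + A)/2 = (22.62° + 60°)/2 = 41.310°.
n = sin 41.310° / sin 30° = 0.6601 / 0.5000 = 1.3203.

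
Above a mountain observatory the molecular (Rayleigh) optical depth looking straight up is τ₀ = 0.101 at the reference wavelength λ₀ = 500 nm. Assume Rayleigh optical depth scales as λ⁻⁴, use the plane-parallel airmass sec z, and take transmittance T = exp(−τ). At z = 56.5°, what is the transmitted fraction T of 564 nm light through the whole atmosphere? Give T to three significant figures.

0.893

sec 56.5° = 1.8118.
τ = 0.101 × (500/564)⁴ × 1.8118 = 0.101 × 0.6177 × 1.8118 = 0.1130.
T = exp(−0.1130) = 0.8931.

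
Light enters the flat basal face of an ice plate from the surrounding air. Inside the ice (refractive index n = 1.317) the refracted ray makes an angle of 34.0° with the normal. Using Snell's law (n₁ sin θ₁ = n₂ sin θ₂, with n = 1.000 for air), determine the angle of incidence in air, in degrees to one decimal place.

Snell: sin θ_i = n · sin θ_r = 1.317 × sin 34.0° = 1.317 × 0.5592 = 0.7365.
θ_i = arcsin(0.7365) = 47.43°.

47.4°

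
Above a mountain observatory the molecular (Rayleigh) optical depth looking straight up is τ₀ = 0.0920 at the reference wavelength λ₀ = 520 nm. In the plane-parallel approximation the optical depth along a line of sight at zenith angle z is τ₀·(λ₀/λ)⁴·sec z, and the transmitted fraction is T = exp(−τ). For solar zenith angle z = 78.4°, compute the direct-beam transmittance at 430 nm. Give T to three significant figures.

0.376

sec 78.4° = 4.9732.
τ = 0.0920 × (520/430)⁴ × 4.9732 = 0.0920 × 2.1386 × 4.9732 = 0.9785.
T = exp(−0.9785) = 0.3759.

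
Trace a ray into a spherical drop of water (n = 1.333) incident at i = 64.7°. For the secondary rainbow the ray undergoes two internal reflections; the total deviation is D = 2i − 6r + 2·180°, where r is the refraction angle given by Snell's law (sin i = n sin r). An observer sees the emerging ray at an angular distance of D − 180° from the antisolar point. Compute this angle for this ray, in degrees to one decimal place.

sin r = sin 64.7° / 1.333 = 0.9041/1.333 = 0.6782; r = 42.71°.
D = 2·64.7° − 6·42.71° + 2·180° = 129.40° − 256.23° + 360° = 233.17°.
Angle from antisolar point = D − 180° = 53.17°.

53.2°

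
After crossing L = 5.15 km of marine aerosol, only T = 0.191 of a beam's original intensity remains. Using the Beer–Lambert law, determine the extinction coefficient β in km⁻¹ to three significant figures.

Beer–Lambert: T = exp(−βL) ⇒ β = −ln(T)/L = −ln(0.191)/5.15 = 1.6555/5.15 = 0.3215 km⁻¹.

0.321 km⁻¹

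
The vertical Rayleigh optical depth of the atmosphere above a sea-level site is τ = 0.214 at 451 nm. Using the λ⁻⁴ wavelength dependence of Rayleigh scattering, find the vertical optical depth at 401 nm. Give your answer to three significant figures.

τ(401 nm) = τ(451 nm) × (451/401)⁴ = 0.214 × (1.1247)⁴ = 0.214 × 1.6000 = 0.3424.

0.342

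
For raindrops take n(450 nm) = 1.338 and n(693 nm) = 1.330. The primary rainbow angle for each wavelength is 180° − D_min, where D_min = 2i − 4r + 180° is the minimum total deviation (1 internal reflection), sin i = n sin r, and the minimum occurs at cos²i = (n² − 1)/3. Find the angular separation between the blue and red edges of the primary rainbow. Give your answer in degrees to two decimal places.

At 450 nm (n = 1.338): cos²i = 0.26341 → i = 59.120°, r = 39.899°, D_min = 138.643°, rainbow angle = 41.357°.
At 693 nm (n = 1.330): cos²i = 0.25630 → i = 59.585°, r = 40.422°, D_min = 137.484°, rainbow angle = 42.516°.
Angular width = |41.357° − 42.516°| = 1.160°.

1.16°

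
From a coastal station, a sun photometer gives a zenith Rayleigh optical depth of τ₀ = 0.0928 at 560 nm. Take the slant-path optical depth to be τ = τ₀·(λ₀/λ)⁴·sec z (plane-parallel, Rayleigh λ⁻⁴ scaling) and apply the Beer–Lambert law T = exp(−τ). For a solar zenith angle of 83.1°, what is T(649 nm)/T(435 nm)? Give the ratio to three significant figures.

5.44

Airmass: sec 83.1° = 8.3238.
τ(649 nm) = 0.0928 × (560/649)⁴ × 8.3238 = 0.0928 × 0.5543 × 8.3238 = 0.4282.
τ(435 nm) = 0.0928 × (560/435)⁴ × 8.3238 = 0.0928 × 2.7466 × 8.3238 = 2.1216.
T(649)/T(435) = exp(τ_B − τ_A) = exp(1.6934) = 5.4380.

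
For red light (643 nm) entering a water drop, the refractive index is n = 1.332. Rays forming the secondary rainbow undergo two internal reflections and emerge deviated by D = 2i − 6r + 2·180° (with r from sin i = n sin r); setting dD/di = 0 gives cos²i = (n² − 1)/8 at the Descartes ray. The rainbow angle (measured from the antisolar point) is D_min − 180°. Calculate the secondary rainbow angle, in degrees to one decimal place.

50.6°

cos²i = (1.77422 − 1)/8 = 0.09678; i = arccos(0.31109) = 71.875°.
sin r = sin 71.875°/1.332 = 0.71350; r = 45.520°.
D_min = 2·71.875° − 6·45.520° + 360° = 230.628°.
Rainbow angle = D_min − 180° = 50.628°.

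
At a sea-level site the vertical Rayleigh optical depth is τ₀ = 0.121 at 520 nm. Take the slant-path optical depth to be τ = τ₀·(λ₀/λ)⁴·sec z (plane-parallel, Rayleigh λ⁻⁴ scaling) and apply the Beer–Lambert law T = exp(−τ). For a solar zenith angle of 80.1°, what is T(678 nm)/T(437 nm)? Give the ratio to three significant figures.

3.21

Airmass: sec 80.1° = 5.8164.
τ(678 nm) = 0.121 × (520/678)⁴ × 5.8164 = 0.121 × 0.3460 × 5.8164 = 0.2435.
τ(437 nm) = 0.121 × (520/437)⁴ × 5.8164 = 0.121 × 2.0049 × 5.8164 = 1.4110.
T(678)/T(437) = exp(τ_B − τ_A) = exp(1.1675) = 3.2139.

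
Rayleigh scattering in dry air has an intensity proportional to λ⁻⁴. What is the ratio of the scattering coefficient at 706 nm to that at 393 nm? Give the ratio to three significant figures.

0.0960

Rayleigh scattering ∝ λ⁻⁴, so the ratio of coefficients is the inverse fourth power of the wavelength ratio.
σ(706)/σ(393) = (393/706)⁴ = (0.5567)⁴ = 0.09602.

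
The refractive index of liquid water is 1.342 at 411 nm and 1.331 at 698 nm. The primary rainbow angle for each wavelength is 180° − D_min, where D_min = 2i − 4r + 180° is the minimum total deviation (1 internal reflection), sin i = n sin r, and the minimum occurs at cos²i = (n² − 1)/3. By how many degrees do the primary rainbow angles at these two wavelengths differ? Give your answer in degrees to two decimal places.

At 411 nm (n = 1.342): cos²i = 0.26699 → i = 58.888°, r = 39.641°, D_min = 139.213°, rainbow angle = 40.787°.
At 698 nm (n = 1.331): cos²i = 0.25719 → i = 59.527°, r = 40.356°, D_min = 137.630°, rainbow angle = 42.370°.
Angular width = |40.787° − 42.370°| = 1.583°.

1.58°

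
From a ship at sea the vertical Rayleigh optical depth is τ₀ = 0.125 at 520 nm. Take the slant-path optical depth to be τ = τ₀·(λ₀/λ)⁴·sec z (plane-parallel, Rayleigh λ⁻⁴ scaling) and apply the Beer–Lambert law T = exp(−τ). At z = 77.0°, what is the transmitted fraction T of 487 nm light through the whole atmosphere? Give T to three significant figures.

0.486

sec 77.0° = 4.4454.
τ = 0.125 × (520/487)⁴ × 4.4454 = 0.125 × 1.2999 × 4.4454 = 0.7223.
T = exp(−0.7223) = 0.4856.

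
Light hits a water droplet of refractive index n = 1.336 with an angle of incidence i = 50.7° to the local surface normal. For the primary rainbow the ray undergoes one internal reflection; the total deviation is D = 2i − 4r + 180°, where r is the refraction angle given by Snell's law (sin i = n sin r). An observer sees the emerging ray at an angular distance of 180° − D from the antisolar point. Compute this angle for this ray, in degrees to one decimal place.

sin r = sin 50.7° / 1.336 = 0.7738/1.336 = 0.5792; r = 35.40°.
D = 2·50.7° − 4·35.40° + 180° = 101.40° − 141.58° + 180° = 139.82°.
Angle from antisolar point = 180° − D = 40.18°.

40.2°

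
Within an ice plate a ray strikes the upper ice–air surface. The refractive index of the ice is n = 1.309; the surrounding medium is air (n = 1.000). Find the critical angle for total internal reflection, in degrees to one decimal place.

49.8°

sin θ_c = n_air / n = 1.000 / 1.309 = 0.7639.
θ_c = arcsin(0.7639) = 49.81°.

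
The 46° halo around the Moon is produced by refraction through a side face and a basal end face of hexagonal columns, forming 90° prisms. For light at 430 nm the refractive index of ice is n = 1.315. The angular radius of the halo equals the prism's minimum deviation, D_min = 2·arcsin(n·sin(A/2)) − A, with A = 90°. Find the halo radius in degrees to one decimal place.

46.8°

n·sin(A/2) = 1.315 × sin 45° = 1.315 × 0.7071 = 0.9298.
D_min = 2·arcsin(0.9298) − 90° = 2 × 68.411° − 90° = 46.821°.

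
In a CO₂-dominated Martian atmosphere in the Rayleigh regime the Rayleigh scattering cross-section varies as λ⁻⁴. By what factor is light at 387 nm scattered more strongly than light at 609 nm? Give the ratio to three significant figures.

6.13

Rayleigh scattering ∝ λ⁻⁴, so the ratio of coefficients is the inverse fourth power of the wavelength ratio.
σ(387)/σ(609) = (609/387)⁴ = (1.5736)⁴ = 6.132.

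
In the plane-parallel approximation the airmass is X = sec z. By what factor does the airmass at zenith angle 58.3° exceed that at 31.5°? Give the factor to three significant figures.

1.62

X(58.3°)/X(31.5°) = sec 58.3° / sec 31.5° = cos 31.5° / cos 58.3° = 0.8526/0.5255 = 1.6226.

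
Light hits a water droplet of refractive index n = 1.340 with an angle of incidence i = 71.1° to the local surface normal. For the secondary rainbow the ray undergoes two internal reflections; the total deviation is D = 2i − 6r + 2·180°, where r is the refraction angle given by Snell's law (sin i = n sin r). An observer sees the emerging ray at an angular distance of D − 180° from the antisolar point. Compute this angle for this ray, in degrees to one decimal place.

sin r = sin 71.1° / 1.340 = 0.9461/1.340 = 0.7060; r = 44.91°.
D = 2·71.1° − 6·44.91° + 2·180° = 142.20° − 269.48° + 360° = 232.72°.
Angle from antisolar point = D − 180° = 52.72°.

52.7°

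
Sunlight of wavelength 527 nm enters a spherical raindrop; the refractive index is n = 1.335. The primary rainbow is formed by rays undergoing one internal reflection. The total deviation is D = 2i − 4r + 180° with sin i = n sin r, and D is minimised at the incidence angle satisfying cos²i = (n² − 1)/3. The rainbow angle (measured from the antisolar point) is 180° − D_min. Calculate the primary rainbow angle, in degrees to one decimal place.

41.8°

cos²i = (1.78222 − 1)/3 = 0.26074; i = arccos(0.51063) = 59.294°.
sin r = sin 59.294°/1.335 = 0.64405; r = 40.094°.
D_min = 2·59.294° − 4·40.094° + 180° = 138.212°.
Rainbow angle = 180° − D_min = 41.788°.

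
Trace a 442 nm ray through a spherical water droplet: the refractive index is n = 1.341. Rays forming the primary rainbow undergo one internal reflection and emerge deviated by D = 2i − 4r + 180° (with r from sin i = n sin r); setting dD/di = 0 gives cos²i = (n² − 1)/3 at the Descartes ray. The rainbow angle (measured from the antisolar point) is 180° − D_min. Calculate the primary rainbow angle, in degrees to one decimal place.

40.9°

cos²i = (1.79828 − 1)/3 = 0.26609; i = arccos(0.51584) = 58.946°.
sin r = sin 58.946°/1.341 = 0.63884; r = 39.705°.
D_min = 2·58.946° − 4·39.705° + 180° = 139.071°.
Rainbow angle = 180° − D_min = 40.929°.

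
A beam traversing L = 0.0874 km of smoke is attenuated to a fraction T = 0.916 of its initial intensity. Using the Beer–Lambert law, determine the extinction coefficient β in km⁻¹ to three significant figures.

1.00 km⁻¹

Beer–Lambert: T = exp(−βL) ⇒ β = −ln(T)/L = −ln(0.916)/0.0874 = 0.0877/0.0874 = 1.004 km⁻¹.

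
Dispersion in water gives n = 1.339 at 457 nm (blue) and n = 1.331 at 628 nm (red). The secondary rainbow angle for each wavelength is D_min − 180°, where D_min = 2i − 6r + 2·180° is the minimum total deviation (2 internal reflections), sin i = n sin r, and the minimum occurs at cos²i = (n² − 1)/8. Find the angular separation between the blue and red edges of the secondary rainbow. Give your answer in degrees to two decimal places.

At 457 nm (n = 1.339): cos²i = 0.09912 → i = 71.650°, r = 45.141°, D_min = 232.451°, rainbow angle = 52.451°.
At 628 nm (n = 1.331): cos²i = 0.09645 → i = 71.907°, r = 45.575°, D_min = 230.365°, rainbow angle = 50.365°.
Angular width = |52.451° − 50.365°| = 2.086°.

2.09°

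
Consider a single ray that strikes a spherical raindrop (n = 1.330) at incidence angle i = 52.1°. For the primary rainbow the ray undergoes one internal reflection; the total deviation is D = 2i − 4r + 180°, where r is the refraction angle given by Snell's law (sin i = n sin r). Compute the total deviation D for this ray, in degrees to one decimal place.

138.6°

sin r = sin 52.1° / 1.330 = 0.7891/1.330 = 0.5933; r = 36.39°.
D = 2·52.1° − 4·36.39° + 180° = 104.20° − 145.57° + 180° = 138.63°.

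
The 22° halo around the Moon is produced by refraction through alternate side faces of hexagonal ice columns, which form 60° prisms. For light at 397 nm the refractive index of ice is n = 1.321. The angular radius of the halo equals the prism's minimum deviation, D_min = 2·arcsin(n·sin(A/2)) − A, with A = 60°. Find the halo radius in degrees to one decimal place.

n·sin(A/2) = 1.321 × sin 30° = 1.321 × 0.5000 = 0.6605.
D_min = 2·arcsin(0.6605) − 60° = 2 × 41.338° − 60° = 22.676°.

22.7°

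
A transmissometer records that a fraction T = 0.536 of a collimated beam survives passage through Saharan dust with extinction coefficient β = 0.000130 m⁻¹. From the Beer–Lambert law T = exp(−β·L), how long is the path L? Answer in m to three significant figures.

Beer–Lambert: T = exp(−βL) ⇒ L = −ln(T)/β = −ln(0.536)/0.000130 = 0.6236/0.000130 = 4797 m.

4800 m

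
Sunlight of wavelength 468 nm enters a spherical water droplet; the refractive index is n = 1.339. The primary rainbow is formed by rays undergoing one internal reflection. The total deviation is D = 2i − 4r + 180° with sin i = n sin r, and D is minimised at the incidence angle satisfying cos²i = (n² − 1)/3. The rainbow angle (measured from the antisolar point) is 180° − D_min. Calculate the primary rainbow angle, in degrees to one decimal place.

41.2°

cos²i = (1.79292 − 1)/3 = 0.26431; i = arccos(0.51411) = 59.062°.
sin r = sin 59.062°/1.339 = 0.64057; r = 39.834°.
D_min = 2·59.062° − 4·39.834° + 180° = 138.786°.
Rainbow angle = 180° − D_min = 41.214°.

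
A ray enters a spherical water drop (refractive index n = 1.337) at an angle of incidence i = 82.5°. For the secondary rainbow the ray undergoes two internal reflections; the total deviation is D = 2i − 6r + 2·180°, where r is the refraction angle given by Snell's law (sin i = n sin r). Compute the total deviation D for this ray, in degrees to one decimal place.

237.8°

sin r = sin 82.5° / 1.337 = 0.9914/1.337 = 0.7415; r = 47.86°.
D = 2·82.5° − 6·47.86° + 2·180° = 165.00° − 287.18° + 360° = 237.82°.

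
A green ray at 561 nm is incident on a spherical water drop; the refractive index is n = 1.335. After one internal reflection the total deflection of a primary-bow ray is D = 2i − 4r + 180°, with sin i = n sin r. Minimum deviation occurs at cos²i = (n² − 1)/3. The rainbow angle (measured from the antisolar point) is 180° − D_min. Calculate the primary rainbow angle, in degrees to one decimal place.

41.8°

cos²i = (1.78222 − 1)/3 = 0.26074; i = arccos(0.51063) = 59.294°.
sin r = sin 59.294°/1.335 = 0.64405; r = 40.094°.
D_min = 2·59.294° − 4·40.094° + 180° = 138.212°.
Rainbow angle = 180° − D_min = 41.788°.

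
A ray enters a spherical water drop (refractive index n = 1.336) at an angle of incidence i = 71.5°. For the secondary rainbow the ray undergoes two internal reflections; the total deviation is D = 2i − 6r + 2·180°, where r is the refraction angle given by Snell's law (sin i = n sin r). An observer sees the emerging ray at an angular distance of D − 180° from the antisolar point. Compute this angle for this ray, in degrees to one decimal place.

sin r = sin 71.5° / 1.336 = 0.9483/1.336 = 0.7098; r = 45.22°.
D = 2·71.5° − 6·45.22° + 2·180° = 143.00° − 271.32° + 360° = 231.68°.
Angle from antisolar point = D − 180° = 51.68°.

51.7°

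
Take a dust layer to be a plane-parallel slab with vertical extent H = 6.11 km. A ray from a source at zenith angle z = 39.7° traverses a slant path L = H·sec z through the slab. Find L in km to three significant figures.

7.94 km

sec z = 1/cos 39.7° = 1.2997.
L = 6.11 × 1.2997 = 7.941 km.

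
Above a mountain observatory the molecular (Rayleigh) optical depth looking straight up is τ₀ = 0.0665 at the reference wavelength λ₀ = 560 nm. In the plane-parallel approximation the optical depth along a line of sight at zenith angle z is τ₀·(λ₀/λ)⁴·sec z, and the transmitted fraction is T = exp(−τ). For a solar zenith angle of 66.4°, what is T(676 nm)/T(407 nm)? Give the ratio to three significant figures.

1.68

Airmass: sec 66.4° = 2.4978.
τ(676 nm) = 0.0665 × (560/676)⁴ × 2.4978 = 0.0665 × 0.4709 × 2.4978 = 0.0782.
τ(407 nm) = 0.0665 × (560/407)⁴ × 2.4978 = 0.0665 × 3.5841 × 2.4978 = 0.5953.
T(676)/T(407) = exp(τ_B − τ_A) = exp(0.5171) = 1.6772.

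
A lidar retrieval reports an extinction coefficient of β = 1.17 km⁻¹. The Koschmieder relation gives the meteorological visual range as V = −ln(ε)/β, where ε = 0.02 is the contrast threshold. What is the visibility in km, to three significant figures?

3.34 km

V = −ln(0.02) / 1.17 = 3.912 / 1.17 = 3.3436 km.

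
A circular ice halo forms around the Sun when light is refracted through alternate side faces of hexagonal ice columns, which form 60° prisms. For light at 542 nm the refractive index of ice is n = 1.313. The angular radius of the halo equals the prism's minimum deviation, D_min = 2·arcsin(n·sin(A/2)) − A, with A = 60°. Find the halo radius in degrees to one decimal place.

n·sin(A/2) = 1.313 × sin 30° = 1.313 × 0.5000 = 0.6565.
D_min = 2·arcsin(0.6565) − 60° = 2 × 41.033° − 60° = 22.067°.

22.1°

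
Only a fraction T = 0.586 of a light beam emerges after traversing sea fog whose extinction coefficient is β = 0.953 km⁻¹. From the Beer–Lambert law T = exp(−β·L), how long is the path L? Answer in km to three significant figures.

Beer–Lambert: T = exp(−βL) ⇒ L = −ln(T)/β = −ln(0.586)/0.953 = 0.5344/0.953 = 0.5608 km.

0.561 km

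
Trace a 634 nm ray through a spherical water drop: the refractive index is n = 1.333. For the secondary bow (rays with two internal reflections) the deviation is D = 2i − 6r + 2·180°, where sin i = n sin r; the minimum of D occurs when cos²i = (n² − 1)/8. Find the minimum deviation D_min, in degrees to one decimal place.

230.9°

cos²i = (1.77689 − 1)/8 = 0.09711; i = arccos(0.31163) = 71.843°.
sin r = sin 71.843°/1.333 = 0.71283; r = 45.466°.
D_min = 2·71.843° − 6·45.466° + 360° = 230.891°.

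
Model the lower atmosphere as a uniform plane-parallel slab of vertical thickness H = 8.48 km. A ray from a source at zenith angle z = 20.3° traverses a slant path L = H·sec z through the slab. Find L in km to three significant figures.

9.04 km

sec z = 1/cos 20.3° = 1.0662.
L = 8.48 × 1.0662 = 9.042 km.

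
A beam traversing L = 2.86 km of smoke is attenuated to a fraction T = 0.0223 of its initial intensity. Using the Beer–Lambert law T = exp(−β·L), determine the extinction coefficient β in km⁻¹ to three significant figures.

Beer–Lambert: T = exp(−βL) ⇒ β = −ln(T)/L = −ln(0.0223)/2.86 = 3.8032/2.86 = 1.33 km⁻¹.

1.33 km⁻¹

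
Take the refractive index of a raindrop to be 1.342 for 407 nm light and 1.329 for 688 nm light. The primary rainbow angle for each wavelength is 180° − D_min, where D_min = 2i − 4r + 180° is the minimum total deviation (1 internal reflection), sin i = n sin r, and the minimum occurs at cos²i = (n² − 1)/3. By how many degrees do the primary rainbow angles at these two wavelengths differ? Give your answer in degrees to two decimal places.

1.88°

At 407 nm (n = 1.342): cos²i = 0.26699 → i = 58.888°, r = 39.641°, D_min = 139.213°, rainbow angle = 40.787°.
At 688 nm (n = 1.329): cos²i = 0.25541 → i = 59.643°, r = 40.487°, D_min = 137.337°, rainbow angle = 42.663°.
Angular width = |40.787° − 42.663°| = 1.876°.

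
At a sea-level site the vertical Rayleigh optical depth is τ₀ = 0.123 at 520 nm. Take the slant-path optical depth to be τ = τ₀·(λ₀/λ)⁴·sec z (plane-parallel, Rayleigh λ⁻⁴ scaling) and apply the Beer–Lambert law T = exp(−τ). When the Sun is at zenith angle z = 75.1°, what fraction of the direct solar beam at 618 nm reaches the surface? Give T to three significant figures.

sec 75.1° = 3.8890.
τ = 0.123 × (520/618)⁴ × 3.8890 = 0.123 × 0.5013 × 3.8890 = 0.2398.
T = exp(−0.2398) = 0.7868.

0.787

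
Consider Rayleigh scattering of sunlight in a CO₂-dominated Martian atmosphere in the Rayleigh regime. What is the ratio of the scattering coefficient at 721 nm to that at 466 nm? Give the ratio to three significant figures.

0.175

Rayleigh scattering ∝ λ⁻⁴, so the ratio of coefficients is the inverse fourth power of the wavelength ratio.
σ(721)/σ(466) = (466/721)⁴ = (0.6463)⁴ = 0.1745.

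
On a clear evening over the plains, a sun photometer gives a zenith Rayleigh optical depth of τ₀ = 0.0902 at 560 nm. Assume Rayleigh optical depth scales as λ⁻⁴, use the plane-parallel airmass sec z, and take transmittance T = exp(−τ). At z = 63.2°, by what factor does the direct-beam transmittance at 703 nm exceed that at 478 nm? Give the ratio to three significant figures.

Airmass: sec 63.2° = 2.2179.
τ(703 nm) = 0.0902 × (560/703)⁴ × 2.2179 = 0.0902 × 0.4027 × 2.2179 = 0.0806.
τ(478 nm) = 0.0902 × (560/478)⁴ × 2.2179 = 0.0902 × 1.8838 × 2.2179 = 0.3769.
T(703)/T(478) = exp(τ_B − τ_A) = exp(0.2963) = 1.3449.

1.34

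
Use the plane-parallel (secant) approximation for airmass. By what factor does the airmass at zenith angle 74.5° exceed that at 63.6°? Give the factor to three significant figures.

X(74.5°)/X(63.6°) = sec 74.5° / sec 63.6° = cos 63.6° / cos 74.5° = 0.4446/0.2672 = 1.6638.

1.66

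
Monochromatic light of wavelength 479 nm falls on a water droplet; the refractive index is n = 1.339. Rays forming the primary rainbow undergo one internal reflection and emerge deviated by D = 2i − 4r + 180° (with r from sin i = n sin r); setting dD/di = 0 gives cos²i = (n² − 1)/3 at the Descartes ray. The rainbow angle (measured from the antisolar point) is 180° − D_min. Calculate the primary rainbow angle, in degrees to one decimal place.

cos²i = (1.79292 − 1)/3 = 0.26431; i = arccos(0.51411) = 59.062°.
sin r = sin 59.062°/1.339 = 0.64057; r = 39.834°.
D_min = 2·59.062° − 4·39.834° + 180° = 138.786°.
Rainbow angle = 180° − D_min = 41.214°.

41.2°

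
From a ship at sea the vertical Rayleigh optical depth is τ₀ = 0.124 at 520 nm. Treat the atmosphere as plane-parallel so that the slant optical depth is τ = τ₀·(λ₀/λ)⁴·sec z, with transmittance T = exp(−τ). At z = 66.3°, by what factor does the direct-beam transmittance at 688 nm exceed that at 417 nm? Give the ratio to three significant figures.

Airmass: sec 66.3° = 2.4879.
τ(688 nm) = 0.124 × (520/688)⁴ × 2.4879 = 0.124 × 0.3263 × 2.4879 = 0.1007.
τ(417 nm) = 0.124 × (520/417)⁴ × 2.4879 = 0.124 × 2.4181 × 2.4879 = 0.7460.
T(688)/T(417) = exp(τ_B − τ_A) = exp(0.6453) = 1.9066.

1.91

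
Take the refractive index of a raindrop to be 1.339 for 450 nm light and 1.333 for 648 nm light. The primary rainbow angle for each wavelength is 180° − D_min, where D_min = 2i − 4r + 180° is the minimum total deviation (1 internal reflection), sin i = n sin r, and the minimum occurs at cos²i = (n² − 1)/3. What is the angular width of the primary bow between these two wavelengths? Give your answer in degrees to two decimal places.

0.86°

At 450 nm (n = 1.339): cos²i = 0.26431 → i = 59.062°, r = 39.834°, D_min = 138.786°, rainbow angle = 41.214°.
At 648 nm (n = 1.333): cos²i = 0.25896 → i = 59.410°, r = 40.225°, D_min = 137.922°, rainbow angle = 42.078°.
Angular width = |41.214° − 42.078°| = 0.865°.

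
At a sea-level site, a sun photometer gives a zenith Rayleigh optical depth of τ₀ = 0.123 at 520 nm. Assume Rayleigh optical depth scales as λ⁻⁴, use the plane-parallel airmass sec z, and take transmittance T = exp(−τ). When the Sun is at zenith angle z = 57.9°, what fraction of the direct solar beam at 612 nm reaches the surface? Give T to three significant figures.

sec 57.9° = 1.8818.
τ = 0.123 × (520/612)⁴ × 1.8818 = 0.123 × 0.5212 × 1.8818 = 0.1206.
T = exp(−0.1206) = 0.8864.

0.886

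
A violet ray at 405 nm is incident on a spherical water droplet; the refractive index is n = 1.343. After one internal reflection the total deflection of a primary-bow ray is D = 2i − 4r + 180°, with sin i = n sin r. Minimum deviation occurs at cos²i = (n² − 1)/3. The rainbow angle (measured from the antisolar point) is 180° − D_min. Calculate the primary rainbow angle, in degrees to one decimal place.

40.6°

cos²i = (1.80365 − 1)/3 = 0.26788; i = arccos(0.51757) = 58.830°.
sin r = sin 58.830°/1.343 = 0.63711; r = 39.577°.
D_min = 2·58.830° − 4·39.577° + 180° = 139.354°.
Rainbow angle = 180° − D_min = 40.646°.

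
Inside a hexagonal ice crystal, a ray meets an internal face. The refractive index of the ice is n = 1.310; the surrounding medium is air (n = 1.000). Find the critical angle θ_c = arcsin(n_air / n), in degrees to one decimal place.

49.8°

sin θ_c = n_air / n = 1.000 / 1.310 = 0.7634.
θ_c = arcsin(0.7634) = 49.76°.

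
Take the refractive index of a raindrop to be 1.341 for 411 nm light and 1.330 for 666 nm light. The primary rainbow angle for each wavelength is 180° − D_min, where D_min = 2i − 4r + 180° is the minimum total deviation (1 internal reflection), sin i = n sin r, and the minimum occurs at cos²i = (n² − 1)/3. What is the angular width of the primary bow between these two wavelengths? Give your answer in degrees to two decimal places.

At 411 nm (n = 1.341): cos²i = 0.26609 → i = 58.946°, r = 39.705°, D_min = 139.071°, rainbow angle = 40.929°.
At 666 nm (n = 1.330): cos²i = 0.25630 → i = 59.585°, r = 40.422°, D_min = 137.484°, rainbow angle = 42.516°.
Angular width = |40.929° − 42.516°| = 1.588°.

1.59°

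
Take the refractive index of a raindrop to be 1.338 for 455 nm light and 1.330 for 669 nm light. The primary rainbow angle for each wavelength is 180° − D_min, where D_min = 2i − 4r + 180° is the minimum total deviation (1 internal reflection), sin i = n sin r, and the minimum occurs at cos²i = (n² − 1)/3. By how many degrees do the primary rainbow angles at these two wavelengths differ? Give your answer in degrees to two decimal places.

At 455 nm (n = 1.338): cos²i = 0.26341 → i = 59.120°, r = 39.899°, D_min = 138.643°, rainbow angle = 41.357°.
At 669 nm (n = 1.330): cos²i = 0.25630 → i = 59.585°, r = 40.422°, D_min = 137.484°, rainbow angle = 42.516°.
Angular width = |41.357° − 42.516°| = 1.160°.

1.16°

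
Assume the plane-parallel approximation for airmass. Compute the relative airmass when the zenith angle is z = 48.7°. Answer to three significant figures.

X = sec z = 1/cos 48.7° = 1/0.6600 = 1.5151.

1.52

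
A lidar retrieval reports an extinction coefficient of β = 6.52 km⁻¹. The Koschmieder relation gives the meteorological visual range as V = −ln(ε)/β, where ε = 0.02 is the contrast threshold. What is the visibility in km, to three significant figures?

V = −ln(0.02) / 6.52 = 3.912 / 6.52 = 0.6000 km.

0.600 km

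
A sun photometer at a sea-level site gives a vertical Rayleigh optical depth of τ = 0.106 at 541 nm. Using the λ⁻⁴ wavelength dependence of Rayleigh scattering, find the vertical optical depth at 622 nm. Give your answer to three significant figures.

0.0607

τ(622 nm) = τ(541 nm) × (541/622)⁴ = 0.106 × (0.8698)⁴ = 0.106 × 0.5723 = 0.0607.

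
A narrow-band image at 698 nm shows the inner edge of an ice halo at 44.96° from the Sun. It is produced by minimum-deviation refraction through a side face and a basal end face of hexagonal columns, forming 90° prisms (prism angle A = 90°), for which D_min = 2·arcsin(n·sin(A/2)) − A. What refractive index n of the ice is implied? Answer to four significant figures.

1.306

Rearranging: n = sin((D_min + A)/2) / sin(A/2).
(D_min + A)/2 = (44.96° + 90°)/2 = 67.480°.
n = sin 67.480° / sin 45° = 0.9237 / 0.7071 = 1.3064.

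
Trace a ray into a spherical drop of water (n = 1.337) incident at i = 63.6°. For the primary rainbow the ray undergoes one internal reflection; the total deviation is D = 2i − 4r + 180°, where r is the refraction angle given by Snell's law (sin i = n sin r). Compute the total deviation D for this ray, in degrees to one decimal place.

sin r = sin 63.6° / 1.337 = 0.8957/1.337 = 0.6699; r = 42.06°.
D = 2·63.6° − 4·42.06° + 180° = 127.20° − 168.25° + 180° = 138.95°.

138.9°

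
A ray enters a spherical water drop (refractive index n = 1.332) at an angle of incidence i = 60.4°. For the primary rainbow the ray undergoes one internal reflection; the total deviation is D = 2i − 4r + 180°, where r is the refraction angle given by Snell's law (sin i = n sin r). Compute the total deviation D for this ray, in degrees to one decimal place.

sin r = sin 60.4° / 1.332 = 0.8695/1.332 = 0.6528; r = 40.75°.
D = 2·60.4° − 4·40.75° + 180° = 120.80° − 163.00° + 180° = 137.80°.

137.8°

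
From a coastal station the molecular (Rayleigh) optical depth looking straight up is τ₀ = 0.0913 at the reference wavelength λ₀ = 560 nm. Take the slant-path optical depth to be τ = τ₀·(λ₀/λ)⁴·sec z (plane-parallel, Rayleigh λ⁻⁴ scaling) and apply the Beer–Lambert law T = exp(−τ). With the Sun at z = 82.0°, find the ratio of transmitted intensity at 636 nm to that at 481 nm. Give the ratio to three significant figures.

Airmass: sec 82.0° = 7.1853.
τ(636 nm) = 0.0913 × (560/636)⁴ × 7.1853 = 0.0913 × 0.6011 × 7.1853 = 0.3943.
τ(481 nm) = 0.0913 × (560/481)⁴ × 7.1853 = 0.0913 × 1.8373 × 7.1853 = 1.2053.
T(636)/T(481) = exp(τ_B − τ_A) = exp(0.8110) = 2.2501.

2.25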